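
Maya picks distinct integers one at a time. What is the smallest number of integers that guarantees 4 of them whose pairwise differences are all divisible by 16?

Integers whose pairwise differences are multiples of 16 are exactly those sharing a remainder mod 16. By pigeonhole, the 16 residue classes mod 16 are the pigeonholes.
With 48 integers one could put 3 in each residue class and have no class reach 4.
The 49th integer pushes some class to 4, so 16·3 + 1 = 49.

49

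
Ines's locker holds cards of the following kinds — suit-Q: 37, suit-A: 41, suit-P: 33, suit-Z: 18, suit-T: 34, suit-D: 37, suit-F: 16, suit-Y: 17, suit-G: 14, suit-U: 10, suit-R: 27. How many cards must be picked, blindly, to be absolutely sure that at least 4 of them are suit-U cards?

278

In the worst case for collecting suit-U cards, every non-suit-U card comes out first.
There are 37 + 41 + 33 + 18 + 34 + 37 + 16 + 17 + 14 + 27 = 274 non-suit-U cards altogether.
After those, each further card must be suit-U, so 274 + 4 = 278 draws guarantee 4 suit-U cards.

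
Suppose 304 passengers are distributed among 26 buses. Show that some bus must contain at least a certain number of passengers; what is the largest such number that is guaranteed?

12

By the pigeonhole principle, the 26 buses are the holes and the 304 passengers are the pigeons.
If every bus held at most 11 passengers, the total would be at most 26 × 11 = 286, which is less than 304.
So some bus holds at least ⌈304/26⌉ = 12 passengers.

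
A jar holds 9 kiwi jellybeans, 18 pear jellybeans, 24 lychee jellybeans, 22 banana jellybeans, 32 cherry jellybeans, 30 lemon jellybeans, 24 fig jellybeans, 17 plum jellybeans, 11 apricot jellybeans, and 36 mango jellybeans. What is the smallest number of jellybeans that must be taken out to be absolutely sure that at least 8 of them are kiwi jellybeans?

222

In the worst case for collecting kiwi jellybeans, every non-kiwi jellybean comes out first.
There are 18 + 24 + 22 + 32 + 30 + 24 + 17 + 11 + 36 = 214 non-kiwi jellybeans altogether.
After those, each further jellybean must be kiwi, so 214 + 8 = 222 draws guarantee 8 kiwi jellybeans.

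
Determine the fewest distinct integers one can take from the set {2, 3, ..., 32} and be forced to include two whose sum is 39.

Two chosen integers sum to 39 exactly when both halves of some pair {x, 39−x} with 7 ≤ x ≤ 39−x ≤ 32 are chosen — 13 such pairs.
The remaining 5 elements (those with no distinct partner in range) can never complete a 39-sum, so the worst case takes all of them and one from each pair: 5 + 13 = 18.
The 19th integer has to be the second member of some pair, so 18 + 1 = 19.

19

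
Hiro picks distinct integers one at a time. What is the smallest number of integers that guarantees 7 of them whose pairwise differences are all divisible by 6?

Integers whose pairwise differences are multiples of 6 are exactly those sharing a remainder mod 6. By the pigeonhole principle, the 6 residue classes mod 6 are the pigeonholes.
With 36 integers one could put 6 in each residue class and have no class reach 7.
The 37th integer pushes some class to 7, so 6·6 + 1 = 37.

37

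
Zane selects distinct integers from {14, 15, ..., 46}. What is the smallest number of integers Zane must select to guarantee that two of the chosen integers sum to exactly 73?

24

Group the elements by complementary pair {x, 73−x}: {27,46}, {28,45}, {29,44}, …, giving 10 two-element pairs and 13 integers whose partner 73−x falls outside [14,46].
Treating each of those 23 groups as a pigeonhole, one can pick one integer per group — 23 integers — with no two summing to 73.
The 24th integer lands in an occupied pair, forcing a sum of 73.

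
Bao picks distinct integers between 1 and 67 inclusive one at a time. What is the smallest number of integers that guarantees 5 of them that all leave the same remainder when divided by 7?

29

The 7 residue classes mod 7 are the pigeonholes.
With 28 integers one could put 4 in each residue class and have no class reach 5.
The 29th integer pushes some class to 5, so 7·4 + 1 = 29.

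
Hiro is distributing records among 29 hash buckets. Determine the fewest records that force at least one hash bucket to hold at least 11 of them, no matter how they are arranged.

With 290 records one could put exactly 10 in each of the 29 hash buckets, and no hash bucket would reach 11.
One more record must land in a hash bucket that already has 10, giving it 11.
So 29 × 10 + 1 = 291 records are required.

291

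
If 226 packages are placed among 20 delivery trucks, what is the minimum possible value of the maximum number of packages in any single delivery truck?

12

The 20 delivery trucks are the holes and the 226 packages are the pigeons.
If every delivery truck held at most 11 packages, the total would be at most 20 × 11 = 220, which is less than 226.
So some delivery truck holds at least ⌈226/20⌉ = 12 packages.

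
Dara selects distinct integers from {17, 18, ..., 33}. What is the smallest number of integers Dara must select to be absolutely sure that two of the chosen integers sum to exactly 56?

13

Group the elements by complementary pair {x, 56−x}: {23,33}, {24,32}, {25,31}, …, giving 5 two-element pairs; the single value 28 (it cannot pair with itself since the integers are distinct); and 6 integers whose partner 56−x falls outside [17,33].
By pigeonhole, treating each of those 12 groups as a pigeonhole, one can pick one integer per group — 12 integers — with no two summing to 56.
The 13th integer lands in an occupied pair, forcing a sum of 56.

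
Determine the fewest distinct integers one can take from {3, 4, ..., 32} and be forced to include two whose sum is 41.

19

A set avoiding the sum 41 can contain at most one of each pair {x, 41−x}, plus the 6 elements whose complement lies outside the range.
The integers 3, …, 20 (18 of them) are such a set: any two sum to at least 3+4 = 7 and at most 19+20 = 39 < 41.
Pigeonhole: any 19th integer completes one of the 12 pairs, so 19 choices force a sum of 41.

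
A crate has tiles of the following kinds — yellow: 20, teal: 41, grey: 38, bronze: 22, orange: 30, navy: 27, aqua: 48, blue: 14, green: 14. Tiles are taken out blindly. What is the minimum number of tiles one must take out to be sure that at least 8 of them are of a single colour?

By the pigeonhole principle, the 9 colours are the holes; the tiles drawn are the pigeons.
To avoid 8 of any one colour, the worst case takes at most 7 of each colour.
That gives 7 + 7 + 7 + 7 + 7 + 7 + 7 + 7 + 7 = 63 tiles with no colour reaching 8.
The next tile forces some colour to 8, so 63 + 1 = 64.

64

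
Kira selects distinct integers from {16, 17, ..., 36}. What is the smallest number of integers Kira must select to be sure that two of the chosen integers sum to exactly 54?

Two chosen integers sum to 54 exactly when both halves of some pair {x, 54−x} with 18 ≤ x ≤ 54−x ≤ 36 are chosen — 9 such pairs.
The remaining 3 elements (those with no distinct partner in range) can never complete a 54-sum, so the worst case takes all of them and one from each pair: 3 + 9 = 12.
The 13th integer has to be the second member of some pair, so 12 + 1 = 13.

13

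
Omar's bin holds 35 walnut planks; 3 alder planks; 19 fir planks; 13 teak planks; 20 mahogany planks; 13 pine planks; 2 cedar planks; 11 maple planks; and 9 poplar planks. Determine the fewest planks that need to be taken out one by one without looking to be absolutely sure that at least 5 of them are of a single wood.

By pigeonhole, put each drawn plank into a box by wood. The largest draw with every box below 5 takes min(count, 4) from each wood; woods with fewer than 4 contribute all they have.
Σ min(cᵢ, 4) = 4 + 3 + 4 + 4 + 4 + 4 + 2 + 4 + 4 = 33.
Draw number 33 + 1 = 34 must push one box to 5.

34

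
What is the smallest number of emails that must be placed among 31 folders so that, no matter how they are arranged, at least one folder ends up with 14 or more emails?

With 403 emails one could put exactly 13 in each of the 31 folders, and no folder would reach 14.
One more email must land in a folder that already has 13, giving it 14.
So 31 × 13 + 1 = 404 emails are required.

404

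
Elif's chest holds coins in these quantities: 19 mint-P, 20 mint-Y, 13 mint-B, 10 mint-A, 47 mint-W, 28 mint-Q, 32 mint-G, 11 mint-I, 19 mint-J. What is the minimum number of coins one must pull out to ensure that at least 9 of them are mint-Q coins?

180

In the worst case for collecting mint-Q coins, every non-mint-Q coin comes out first.
There are 19 + 20 + 13 + 10 + 47 + 32 + 11 + 19 = 171 non-mint-Q coins altogether.
After those, each further coin must be mint-Q, so 171 + 9 = 180 draws guarantee 9 mint-Q coins.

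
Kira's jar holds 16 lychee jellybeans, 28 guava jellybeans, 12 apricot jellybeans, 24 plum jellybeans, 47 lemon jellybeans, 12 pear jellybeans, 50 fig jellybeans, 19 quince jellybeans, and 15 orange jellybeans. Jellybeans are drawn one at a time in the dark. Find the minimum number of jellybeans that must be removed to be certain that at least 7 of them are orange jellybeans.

In the worst case for collecting orange jellybeans, every non-orange jellybean comes out first.
There are 16 + 28 + 12 + 24 + 47 + 12 + 50 + 19 = 208 non-orange jellybeans altogether.
After those, each further jellybean must be orange, so 208 + 7 = 215 draws guarantee 7 orange jellybeans.

215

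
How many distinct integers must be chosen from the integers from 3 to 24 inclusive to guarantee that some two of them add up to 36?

Two chosen integers sum to 36 exactly when both halves of some pair {x, 36−x} with 12 ≤ x ≤ 36−x ≤ 24 are chosen — 6 such pairs.
The remaining 10 elements (those with no distinct partner in range) can never complete a 36-sum, so the worst case takes all of them and one from each pair: 10 + 6 = 16.
By the pigeonhole principle, the 17th integer has to be the second member of some pair, so 16 + 1 = 17.

17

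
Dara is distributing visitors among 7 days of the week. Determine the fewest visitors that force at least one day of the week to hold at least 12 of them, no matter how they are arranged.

78

With 77 visitors one could put exactly 11 in each of the 7 days of the week, and no day of the week would reach 12.
One more visitor must land in a day of the week that already has 11, giving it 12.
So 7 × 11 + 1 = 78 visitors are required.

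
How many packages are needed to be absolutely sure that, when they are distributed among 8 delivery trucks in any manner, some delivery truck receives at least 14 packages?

With 104 packages one could put exactly 13 in each of the 8 delivery trucks, and no delivery truck would reach 14.
By the pigeonhole principle, one more package must land in a delivery truck that already has 13, giving it 14.
So 8 × 13 + 1 = 105 packages are required.

105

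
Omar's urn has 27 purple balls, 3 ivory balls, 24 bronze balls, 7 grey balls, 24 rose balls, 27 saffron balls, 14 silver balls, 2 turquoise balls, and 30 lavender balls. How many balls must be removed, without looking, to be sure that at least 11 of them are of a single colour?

73

By the pigeonhole principle, put each drawn ball into a box by colour. The largest draw with every box below 11 takes min(count, 10) from each colour; colours with fewer than 10 contribute all they have.
Σ min(cᵢ, 10) = 10 + 3 + 10 + 7 + 10 + 10 + 10 + 2 + 10 = 72.
Draw number 72 + 1 = 73 must push one box to 11.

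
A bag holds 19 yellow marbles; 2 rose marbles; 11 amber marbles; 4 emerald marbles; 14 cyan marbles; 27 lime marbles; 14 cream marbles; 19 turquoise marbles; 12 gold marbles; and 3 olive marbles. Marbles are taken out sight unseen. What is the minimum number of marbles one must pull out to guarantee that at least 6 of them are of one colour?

The 10 colours are the holes; the marbles drawn are the pigeons.
To avoid 6 of any one colour, the worst case takes at most 5 of each colour, or every marble of a colour that has fewer than 5.
That gives 5 + 2 + 5 + 4 + 5 + 5 + 5 + 5 + 5 + 3 = 44 marbles with no colour reaching 6.
The next marble forces some colour to 6, so 44 + 1 = 45.

45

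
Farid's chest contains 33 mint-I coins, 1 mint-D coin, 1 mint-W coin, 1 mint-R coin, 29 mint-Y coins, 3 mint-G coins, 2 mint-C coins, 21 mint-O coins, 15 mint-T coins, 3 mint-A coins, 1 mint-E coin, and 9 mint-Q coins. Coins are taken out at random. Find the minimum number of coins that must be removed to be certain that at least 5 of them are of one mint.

An adversary could hand out at most 4 coins per mint (7 mints run out sooner): 4 + 1 + 1 + 1 + 4 + 3 + 2 + 4 + 4 + 3 + 1 + 4 = 32 coins and still no mint has 5.
One more coin lands in a mint already at 4, so 33 draws are enough and 32 are not.

33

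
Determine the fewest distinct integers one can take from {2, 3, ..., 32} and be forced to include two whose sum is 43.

21

Two chosen integers sum to 43 exactly when both halves of some pair {x, 43−x} with 11 ≤ x ≤ 43−x ≤ 32 are chosen — 11 such pairs.
The remaining 9 elements (those with no distinct partner in range) can never complete a 43-sum, so the worst case takes all of them and one from each pair: 9 + 11 = 20.
The 21st integer has to be the second member of some pair, so 20 + 1 = 21.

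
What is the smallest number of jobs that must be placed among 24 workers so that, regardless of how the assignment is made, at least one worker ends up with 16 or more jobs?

361

With 360 jobs one could put exactly 15 in each of the 24 workers, and no worker would reach 16.
One more job must land in a worker that already has 15, giving it 16.
So 24 × 15 + 1 = 361 jobs are required.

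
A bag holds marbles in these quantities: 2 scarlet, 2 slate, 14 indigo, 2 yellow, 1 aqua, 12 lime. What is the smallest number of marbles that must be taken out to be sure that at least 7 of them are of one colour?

20

Put each drawn marble into a box by colour. The largest draw with every box below 7 takes min(count, 6) from each colour; colours with fewer than 6 contribute all they have.
Σ min(cᵢ, 6) = 2 + 2 + 6 + 2 + 1 + 6 = 19.
Draw number 19 + 1 = 20 must push one box to 7.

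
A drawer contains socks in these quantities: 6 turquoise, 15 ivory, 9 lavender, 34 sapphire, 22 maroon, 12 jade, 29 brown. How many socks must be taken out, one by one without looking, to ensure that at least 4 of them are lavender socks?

In the worst case for collecting lavender socks, every non-lavender sock comes out first.
There are 6 + 15 + 34 + 22 + 12 + 29 = 118 non-lavender socks altogether.
After those, each further sock must be lavender, so 118 + 4 = 122 draws guarantee 4 lavender socks.

122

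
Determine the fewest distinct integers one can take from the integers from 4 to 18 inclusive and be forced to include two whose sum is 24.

A set avoiding the sum 24 can contain at most one of each pair {x, 24−x}, plus the 3 elements whose complement lies outside the range or equal to its own complement.
The integers 4, …, 12 (9 of them) are such a set: any two sum to at least 4+5 = 9 and at most 11+12 = 23 < 24.
By the pigeonhole principle, any 10th integer completes one of the 6 pairs, so 10 choices force a sum of 24.

10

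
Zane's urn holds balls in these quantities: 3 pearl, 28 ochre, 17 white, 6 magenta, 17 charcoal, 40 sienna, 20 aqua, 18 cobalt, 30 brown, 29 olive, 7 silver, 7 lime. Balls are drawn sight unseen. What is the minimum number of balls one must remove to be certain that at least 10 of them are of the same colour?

Put each drawn ball into a box by colour. The largest draw with every box below 10 takes min(count, 9) from each colour; colours with fewer than 9 contribute all they have.
Σ min(cᵢ, 9) = 3 + 9 + 9 + 6 + 9 + 9 + 9 + 9 + 9 + 9 + 7 + 7 = 95.
Draw number 95 + 1 = 96 must push one box to 10.

96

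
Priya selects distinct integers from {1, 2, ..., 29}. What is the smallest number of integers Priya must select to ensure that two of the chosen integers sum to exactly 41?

21

Two chosen integers sum to 41 exactly when both halves of some pair {x, 41−x} with 12 ≤ x ≤ 41−x ≤ 29 are chosen — 9 such pairs.
The remaining 11 elements (those with no distinct partner in range) can never complete a 41-sum, so the worst case takes all of them and one from each pair: 11 + 9 = 20.
The 21st integer has to be the second member of some pair, so 20 + 1 = 21.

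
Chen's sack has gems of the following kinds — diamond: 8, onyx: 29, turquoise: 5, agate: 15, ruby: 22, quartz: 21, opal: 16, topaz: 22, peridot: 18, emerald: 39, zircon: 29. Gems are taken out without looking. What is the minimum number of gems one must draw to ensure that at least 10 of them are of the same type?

95

An adversary could hand out at most 9 gems per type (diamond, turquoise run out sooner): 8 + 9 + 5 + 9 + 9 + 9 + 9 + 9 + 9 + 9 + 9 = 94 gems and still no type has 10.
One more gem lands in a type already at 9, so 95 draws are enough and 94 are not.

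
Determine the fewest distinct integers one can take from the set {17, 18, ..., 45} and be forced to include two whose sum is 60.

Two chosen integers sum to 60 exactly when both halves of some pair {x, 60−x} with 17 ≤ x ≤ 60−x ≤ 43 are chosen — 13 such pairs.
The remaining 3 elements (those with no distinct partner in range) can never complete a 60-sum, so the worst case takes all of them and one from each pair: 3 + 13 = 16.
By the pigeonhole principle, the 17th integer has to be the second member of some pair, so 16 + 1 = 17.

17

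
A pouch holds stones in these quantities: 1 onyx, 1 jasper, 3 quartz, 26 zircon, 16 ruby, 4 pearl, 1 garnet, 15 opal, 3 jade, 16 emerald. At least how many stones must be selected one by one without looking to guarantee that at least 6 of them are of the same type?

34

An adversary could hand out at most 5 stones per type (6 types run out sooner): 1 + 1 + 3 + 5 + 5 + 4 + 1 + 5 + 3 + 5 = 33 stones and still no type has 6.
By the pigeonhole principle, one more stone lands in a type already at 5, so 34 draws are enough and 33 are not.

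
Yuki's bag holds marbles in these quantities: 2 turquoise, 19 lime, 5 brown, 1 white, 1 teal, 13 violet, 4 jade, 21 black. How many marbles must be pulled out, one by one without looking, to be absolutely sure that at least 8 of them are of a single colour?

The 8 colours are the holes; the marbles drawn are the pigeons.
To avoid 8 of any one colour, the worst case takes at most 7 of each colour, or every marble of a colour that has fewer than 7.
That gives 2 + 7 + 5 + 1 + 1 + 7 + 4 + 7 = 34 marbles with no colour reaching 8.
The next marble forces some colour to 8, so 34 + 1 = 35.

35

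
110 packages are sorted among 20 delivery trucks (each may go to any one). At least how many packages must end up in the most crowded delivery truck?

6

By the pigeonhole principle, the 20 delivery trucks are the holes and the 110 packages are the pigeons.
If every delivery truck held at most 5 packages, the total would be at most 20 × 5 = 100, which is less than 110.
So some delivery truck holds at least ⌈110/20⌉ = 6 packages.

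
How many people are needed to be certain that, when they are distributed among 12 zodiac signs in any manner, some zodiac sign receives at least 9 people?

With 96 people one could put exactly 8 in each of the 12 zodiac signs, and no zodiac sign would reach 9.
One more person must land in a zodiac sign that already has 8, giving it 9.
So 12 × 8 + 1 = 97 people are required.

97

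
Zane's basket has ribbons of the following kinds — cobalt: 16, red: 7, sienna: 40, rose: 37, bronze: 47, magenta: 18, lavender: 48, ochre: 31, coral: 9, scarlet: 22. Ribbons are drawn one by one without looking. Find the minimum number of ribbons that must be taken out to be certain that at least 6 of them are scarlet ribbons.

259

In the worst case for collecting scarlet ribbons, every non-scarlet ribbon comes out first.
There are 16 + 7 + 40 + 37 + 47 + 18 + 48 + 31 + 9 = 253 non-scarlet ribbons altogether.
After those, each further ribbon must be scarlet, so 253 + 6 = 259 draws guarantee 6 scarlet ribbons.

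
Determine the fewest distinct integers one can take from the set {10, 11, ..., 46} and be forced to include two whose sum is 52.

A set avoiding the sum 52 can contain at most one of each pair {x, 52−x}, plus the 5 elements whose complement lies outside the range or equal to its own complement.
The integers 26, …, 46 (21 of them) are such a set: any two sum to at least 26+27 = 53 > 52.
Any 22nd integer completes one of the 16 pairs, so 22 choices force a sum of 52.

22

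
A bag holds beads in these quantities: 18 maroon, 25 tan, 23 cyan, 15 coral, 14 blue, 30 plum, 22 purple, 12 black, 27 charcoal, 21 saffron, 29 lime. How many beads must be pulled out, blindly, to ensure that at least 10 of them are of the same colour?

100

Put each drawn bead into a box by colour. The largest draw with every box below 10 takes min(count, 9) from each colour.
Σ min(cᵢ, 9) = 9 + 9 + 9 + 9 + 9 + 9 + 9 + 9 + 9 + 9 + 9 = 99.
Draw number 99 + 1 = 100 must push one box to 10.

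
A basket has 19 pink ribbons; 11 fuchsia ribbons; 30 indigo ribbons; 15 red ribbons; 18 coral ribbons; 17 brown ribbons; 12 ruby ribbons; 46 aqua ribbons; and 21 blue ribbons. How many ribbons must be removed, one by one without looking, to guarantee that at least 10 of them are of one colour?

82

Pigeonhole: the 9 colours are the holes; the ribbons drawn are the pigeons.
To avoid 10 of any one colour, the worst case takes at most 9 of each colour.
That gives 9 + 9 + 9 + 9 + 9 + 9 + 9 + 9 + 9 = 81 ribbons with no colour reaching 10.
The next ribbon forces some colour to 10, so 81 + 1 = 82.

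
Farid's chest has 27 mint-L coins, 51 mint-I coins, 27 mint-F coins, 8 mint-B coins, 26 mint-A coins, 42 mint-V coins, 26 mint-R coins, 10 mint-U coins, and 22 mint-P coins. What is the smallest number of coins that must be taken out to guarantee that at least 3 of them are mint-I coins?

In the worst case for collecting mint-I coins, every non-mint-I coin comes out first.
There are 27 + 27 + 8 + 26 + 42 + 26 + 10 + 22 = 188 non-mint-I coins altogether.
After those, each further coin must be mint-I, so 188 + 3 = 191 draws guarantee 3 mint-I coins.

191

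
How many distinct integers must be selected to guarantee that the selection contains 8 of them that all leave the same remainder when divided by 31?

218

By pigeonhole, the 31 residue classes mod 31 are the pigeonholes.
With 217 integers one could put 7 in each residue class and have no class reach 8.
The 218th integer pushes some class to 8, so 31·7 + 1 = 218.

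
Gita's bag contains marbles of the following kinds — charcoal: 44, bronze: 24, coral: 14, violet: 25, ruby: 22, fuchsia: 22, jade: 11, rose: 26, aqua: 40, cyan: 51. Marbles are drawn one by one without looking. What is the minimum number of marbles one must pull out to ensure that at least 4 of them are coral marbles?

269

In the worst case for collecting coral marbles, every non-coral marble comes out first.
There are 44 + 24 + 25 + 22 + 22 + 11 + 26 + 40 + 51 = 265 non-coral marbles altogether.
After those, each further marble must be coral, so 265 + 4 = 269 draws guarantee 4 coral marbles.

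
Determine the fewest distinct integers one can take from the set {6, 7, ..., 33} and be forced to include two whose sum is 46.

19

Group the elements by complementary pair {x, 46−x}: {13,33}, {14,32}, {15,31}, …, giving 10 two-element pairs; the single value 23 (it cannot pair with itself since the integers are distinct); and 7 integers whose partner 46−x falls outside [6,33].
By the pigeonhole principle, treating each of those 18 groups as a pigeonhole, one can pick one integer per group — 18 integers — with no two summing to 46.
The 19th integer lands in an occupied pair, forcing a sum of 46.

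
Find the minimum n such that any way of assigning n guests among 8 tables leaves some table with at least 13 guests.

With 96 guests one could put exactly 12 in each of the 8 tables, and no table would reach 13.
One more guest must land in a table that already has 12, giving it 13.
So 8 × 12 + 1 = 97 guests are required.

97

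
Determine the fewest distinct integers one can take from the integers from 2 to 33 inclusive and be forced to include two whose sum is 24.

23

Two chosen integers sum to 24 exactly when both halves of some pair {x, 24−x} with 2 ≤ x ≤ 24−x ≤ 22 are chosen — 10 such pairs.
The remaining 12 elements (those with no distinct partner in range) can never complete a 24-sum, so the worst case takes all of them and one from each pair: 12 + 10 = 22.
The 23rd integer has to be the second member of some pair, so 22 + 1 = 23.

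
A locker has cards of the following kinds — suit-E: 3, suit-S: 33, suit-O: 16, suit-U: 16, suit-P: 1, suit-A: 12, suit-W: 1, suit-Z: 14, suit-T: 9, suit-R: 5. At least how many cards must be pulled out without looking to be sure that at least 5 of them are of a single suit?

By pigeonhole, put each drawn card into a box by suit. The largest draw with every box below 5 takes min(count, 4) from each suit; suits with fewer than 4 contribute all they have.
Σ min(cᵢ, 4) = 3 + 4 + 4 + 4 + 1 + 4 + 1 + 4 + 4 + 4 = 33.
Draw number 33 + 1 = 34 must push one box to 5.

34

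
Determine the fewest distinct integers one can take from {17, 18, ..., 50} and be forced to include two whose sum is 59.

Two chosen integers sum to 59 exactly when both halves of some pair {x, 59−x} with 17 ≤ x ≤ 59−x ≤ 42 are chosen — 13 such pairs.
The remaining 8 elements (those with no distinct partner in range) can never complete a 59-sum, so the worst case takes all of them and one from each pair: 8 + 13 = 21.
By the pigeonhole principle, the 22nd integer has to be the second member of some pair, so 21 + 1 = 22.

22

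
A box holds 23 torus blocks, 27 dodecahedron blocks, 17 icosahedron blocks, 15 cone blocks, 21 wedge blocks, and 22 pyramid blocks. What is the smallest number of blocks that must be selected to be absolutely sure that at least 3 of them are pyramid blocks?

In the worst case for collecting pyramid blocks, every non-pyramid block comes out first.
There are 23 + 27 + 17 + 15 + 21 = 103 non-pyramid blocks altogether.
After those, each further block must be pyramid, so 103 + 3 = 106 draws guarantee 3 pyramid blocks.

106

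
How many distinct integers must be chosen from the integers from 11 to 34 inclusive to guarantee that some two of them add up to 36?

Two chosen integers sum to 36 exactly when both halves of some pair {x, 36−x} with 11 ≤ x ≤ 36−x ≤ 25 are chosen — 7 such pairs.
The remaining 10 elements (those with no distinct partner in range) can never complete a 36-sum, so the worst case takes all of them and one from each pair: 10 + 7 = 17.
The 18th integer has to be the second member of some pair, so 17 + 1 = 18.

18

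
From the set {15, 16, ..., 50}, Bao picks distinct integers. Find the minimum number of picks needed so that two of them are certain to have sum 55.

24

A set avoiding the sum 55 can contain at most one of each pair {x, 55−x}, plus the 10 elements whose complement lies outside the range.
The integers 28, …, 50 (23 of them) are such a set: any two sum to at least 28+29 = 57 > 55.
Any 24th integer completes one of the 13 pairs, so 24 choices force a sum of 55.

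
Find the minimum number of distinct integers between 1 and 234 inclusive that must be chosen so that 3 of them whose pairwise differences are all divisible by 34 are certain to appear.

69

Integers whose pairwise differences are multiples of 34 are exactly those sharing a remainder mod 34. By the pigeonhole principle, the 34 residue classes mod 34 are the pigeonholes.
With 68 integers one could put 2 in each residue class and have no class reach 3.
The 69th integer pushes some class to 3, so 34·2 + 1 = 69.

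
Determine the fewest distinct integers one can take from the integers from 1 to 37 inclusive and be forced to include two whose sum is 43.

Group the elements by complementary pair {x, 43−x}: {6,37}, {7,36}, {8,35}, …, giving 16 two-element pairs and 5 integers whose partner 43−x falls outside [1,37].
By pigeonhole, treating each of those 21 groups as a pigeonhole, one can pick one integer per group — 21 integers — with no two summing to 43.
The 22nd integer lands in an occupied pair, forcing a sum of 43.

22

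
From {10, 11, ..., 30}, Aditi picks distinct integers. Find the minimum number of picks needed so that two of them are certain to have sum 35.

14

A set avoiding the sum 35 can contain at most one of each pair {x, 35−x}, plus the 5 elements whose complement lies outside the range.
The integers 18, …, 30 (13 of them) are such a set: any two sum to at least 18+19 = 37 > 35.
Any 14th integer completes one of the 8 pairs, so 14 choices force a sum of 35.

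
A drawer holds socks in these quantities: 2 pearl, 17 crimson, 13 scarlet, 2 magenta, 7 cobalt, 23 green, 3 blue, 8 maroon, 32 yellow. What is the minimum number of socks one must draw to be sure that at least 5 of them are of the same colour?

32

The 9 colours are the holes; the socks drawn are the pigeons.
To avoid 5 of any one colour, the worst case takes at most 4 of each colour, or every sock of a colour that has fewer than 4.
That gives 2 + 4 + 4 + 2 + 4 + 4 + 3 + 4 + 4 = 31 socks with no colour reaching 5.
The next sock forces some colour to 5, so 31 + 1 = 32.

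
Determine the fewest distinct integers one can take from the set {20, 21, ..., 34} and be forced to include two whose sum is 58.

11

A set avoiding the sum 58 can contain at most one of each pair {x, 58−x}, plus the 5 elements whose complement lies outside the range or equal to its own complement.
The integers 20, …, 29 (10 of them) are such a set: any two sum to at least 20+21 = 41 and at most 28+29 = 57 < 58.
Any 11th integer completes one of the 5 pairs, so 11 choices force a sum of 58.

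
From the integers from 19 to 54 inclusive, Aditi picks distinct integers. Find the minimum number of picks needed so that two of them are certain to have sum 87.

Two chosen integers sum to 87 exactly when both halves of some pair {x, 87−x} with 33 ≤ x ≤ 87−x ≤ 54 are chosen — 11 such pairs.
The remaining 14 elements (those with no distinct partner in range) can never complete a 87-sum, so the worst case takes all of them and one from each pair: 14 + 11 = 25.
The 26th integer has to be the second member of some pair, so 25 + 1 = 26.

26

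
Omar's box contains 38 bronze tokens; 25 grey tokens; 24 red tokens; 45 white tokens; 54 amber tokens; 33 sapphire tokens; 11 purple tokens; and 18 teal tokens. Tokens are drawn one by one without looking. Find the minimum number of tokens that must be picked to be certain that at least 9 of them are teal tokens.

In the worst case for collecting teal tokens, every non-teal token comes out first.
There are 38 + 25 + 24 + 45 + 54 + 33 + 11 = 230 non-teal tokens altogether.
After those, each further token must be teal, so 230 + 9 = 239 draws guarantee 9 teal tokens.

239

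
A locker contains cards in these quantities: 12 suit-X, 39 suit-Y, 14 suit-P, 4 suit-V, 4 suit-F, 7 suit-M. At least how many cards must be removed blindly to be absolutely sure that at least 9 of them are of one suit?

40

By the pigeonhole principle, the 6 suits are the holes; the cards drawn are the pigeons.
To avoid 9 of any one suit, the worst case takes at most 8 of each suit, or every card of a suit that has fewer than 8.
That gives 8 + 8 + 8 + 4 + 4 + 7 = 39 cards with no suit reaching 9.
The next card forces some suit to 9, so 39 + 1 = 40.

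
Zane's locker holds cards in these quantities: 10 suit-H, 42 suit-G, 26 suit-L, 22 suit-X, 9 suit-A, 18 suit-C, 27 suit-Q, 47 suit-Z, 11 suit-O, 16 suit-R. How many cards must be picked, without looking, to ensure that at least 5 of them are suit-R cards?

217

In the worst case for collecting suit-R cards, every non-suit-R card comes out first.
There are 10 + 42 + 26 + 22 + 9 + 18 + 27 + 47 + 11 = 212 non-suit-R cards altogether.
After those, each further card must be suit-R, so 212 + 5 = 217 draws guarantee 5 suit-R cards.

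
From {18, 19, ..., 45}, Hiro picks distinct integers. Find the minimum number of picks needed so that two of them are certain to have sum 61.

Group the elements by complementary pair {x, 61−x}: {18,43}, {19,42}, {20,41}, …, giving 13 two-element pairs and 2 integers whose partner 61−x falls outside [18,45].
By the pigeonhole principle, treating each of those 15 groups as a pigeonhole, one can pick one integer per group — 15 integers — with no two summing to 61.
The 16th integer lands in an occupied pair, forcing a sum of 61.

16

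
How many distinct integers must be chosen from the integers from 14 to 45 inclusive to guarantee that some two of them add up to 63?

Two chosen integers sum to 63 exactly when both halves of some pair {x, 63−x} with 18 ≤ x ≤ 63−x ≤ 45 are chosen — 14 such pairs.
The remaining 4 elements (those with no distinct partner in range) can never complete a 63-sum, so the worst case takes all of them and one from each pair: 4 + 14 = 18.
The 19th integer has to be the second member of some pair, so 18 + 1 = 19.

19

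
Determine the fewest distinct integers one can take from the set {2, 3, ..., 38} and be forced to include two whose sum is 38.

21

Group the elements by complementary pair {x, 38−x}: {2,36}, {3,35}, {4,34}, …, giving 17 two-element pairs, the single value 19 (it cannot pair with itself since the integers are distinct), and 2 integers whose partner 38−x falls outside [2,38].
Pigeonhole: treating each of those 20 groups as a pigeonhole, one can pick one integer per group — 20 integers — with no two summing to 38.
The 21st integer lands in an occupied pair, forcing a sum of 38.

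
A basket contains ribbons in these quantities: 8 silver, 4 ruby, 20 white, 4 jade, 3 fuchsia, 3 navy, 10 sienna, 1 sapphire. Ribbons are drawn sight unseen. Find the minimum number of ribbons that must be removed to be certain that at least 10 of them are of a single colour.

42

Put each drawn ribbon into a box by colour. The largest draw with every box below 10 takes min(count, 9) from each colour; colours with fewer than 9 contribute all they have.
Σ min(cᵢ, 9) = 8 + 4 + 9 + 4 + 3 + 3 + 9 + 1 = 41.
Draw number 41 + 1 = 42 must push one box to 10.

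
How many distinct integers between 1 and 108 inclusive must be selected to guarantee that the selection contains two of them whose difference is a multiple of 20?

Integers whose pairwise differences are multiples of 20 are exactly those sharing a remainder mod 20. The 20 residue classes mod 20 are the pigeonholes.
With 20 integers one could put 1 in each residue class and have no class reach 2.
The 21st integer pushes some class to 2, so 20·1 + 1 = 21.

21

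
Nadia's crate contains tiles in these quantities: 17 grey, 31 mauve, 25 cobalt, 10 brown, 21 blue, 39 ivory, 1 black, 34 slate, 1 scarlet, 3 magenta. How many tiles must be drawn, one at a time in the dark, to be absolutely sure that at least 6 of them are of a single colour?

An adversary could hand out at most 5 tiles per colour (black, scarlet, magenta run out sooner): 5 + 5 + 5 + 5 + 5 + 5 + 1 + 5 + 1 + 3 = 40 tiles and still no colour has 6.
One more tile lands in a colour already at 5, so 41 draws are enough and 40 are not.

41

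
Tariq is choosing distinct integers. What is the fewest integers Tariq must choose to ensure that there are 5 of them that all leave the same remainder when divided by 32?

129

By the pigeonhole principle, the 32 residue classes mod 32 are the pigeonholes.
With 128 integers one could put 4 in each residue class and have no class reach 5.
The 129th integer pushes some class to 5, so 32·4 + 1 = 129.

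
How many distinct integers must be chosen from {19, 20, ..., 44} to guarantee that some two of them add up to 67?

16

A set avoiding the sum 67 can contain at most one of each pair {x, 67−x}, plus the 4 elements whose complement lies outside the range.
The integers 19, …, 33 (15 of them) are such a set: any two sum to at least 19+20 = 39 and at most 32+33 = 65 < 67.
Any 16th integer completes one of the 11 pairs, so 16 choices force a sum of 67.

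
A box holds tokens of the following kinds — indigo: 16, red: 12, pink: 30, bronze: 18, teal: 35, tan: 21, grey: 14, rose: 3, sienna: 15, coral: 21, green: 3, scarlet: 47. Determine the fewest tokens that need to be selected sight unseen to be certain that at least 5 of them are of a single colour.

By pigeonhole, put each drawn token into a box by colour. The largest draw with every box below 5 takes min(count, 4) from each colour; colours with fewer than 4 contribute all they have.
Σ min(cᵢ, 4) = 4 + 4 + 4 + 4 + 4 + 4 + 4 + 3 + 4 + 4 + 3 + 4 = 46.
Draw number 46 + 1 = 47 must push one box to 5.

47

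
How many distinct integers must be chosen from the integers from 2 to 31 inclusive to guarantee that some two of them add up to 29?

18

Group the elements by complementary pair {x, 29−x}: {2,27}, {3,26}, {4,25}, …, giving 13 two-element pairs and 4 integers whose partner 29−x falls outside [2,31].
Treating each of those 17 groups as a pigeonhole, one can pick one integer per group — 17 integers — with no two summing to 29.
The 18th integer lands in an occupied pair, forcing a sum of 29.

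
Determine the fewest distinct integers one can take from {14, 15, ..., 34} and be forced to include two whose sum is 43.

14

Group the elements by complementary pair {x, 43−x}: {14,29}, {15,28}, {16,27}, …, giving 8 two-element pairs and 5 integers whose partner 43−x falls outside [14,34].
Treating each of those 13 groups as a pigeonhole, one can pick one integer per group — 13 integers — with no two summing to 43.
The 14th integer lands in an occupied pair, forcing a sum of 43.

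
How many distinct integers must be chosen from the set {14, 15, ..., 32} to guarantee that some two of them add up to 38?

15

Group the elements by complementary pair {x, 38−x}: {14,24}, {15,23}, {16,22}, …, giving 5 two-element pairs, the single value 19 (it cannot pair with itself since the integers are distinct), and 8 integers whose partner 38−x falls outside [14,32].
Treating each of those 14 groups as a pigeonhole, one can pick one integer per group — 14 integers — with no two summing to 38.
The 15th integer lands in an occupied pair, forcing a sum of 38.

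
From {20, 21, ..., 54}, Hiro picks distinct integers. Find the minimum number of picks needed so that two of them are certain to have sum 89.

Two chosen integers sum to 89 exactly when both halves of some pair {x, 89−x} with 35 ≤ x ≤ 89−x ≤ 54 are chosen — 10 such pairs.
The remaining 15 elements (those with no distinct partner in range) can never complete a 89-sum, so the worst case takes all of them and one from each pair: 15 + 10 = 25.
The 26th integer has to be the second member of some pair, so 25 + 1 = 26.

26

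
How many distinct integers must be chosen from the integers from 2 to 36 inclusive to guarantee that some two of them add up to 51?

Two chosen integers sum to 51 exactly when both halves of some pair {x, 51−x} with 15 ≤ x ≤ 51−x ≤ 36 are chosen — 11 such pairs.
The remaining 13 elements (those with no distinct partner in range) can never complete a 51-sum, so the worst case takes all of them and one from each pair: 13 + 11 = 24.
Pigeonhole: the 25th integer has to be the second member of some pair, so 24 + 1 = 25.

25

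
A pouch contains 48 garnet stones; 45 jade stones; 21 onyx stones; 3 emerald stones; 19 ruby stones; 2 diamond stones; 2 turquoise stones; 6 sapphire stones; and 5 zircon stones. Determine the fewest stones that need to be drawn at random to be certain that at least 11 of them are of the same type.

The 9 types are the holes; the stones drawn are the pigeons.
To avoid 11 of any one type, the worst case takes at most 10 of each type, or every stone of a type that has fewer than 10.
That gives 10 + 10 + 10 + 3 + 10 + 2 + 2 + 6 + 5 = 58 stones with no type reaching 11.
The next stone forces some type to 11, so 58 + 1 = 59.

59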